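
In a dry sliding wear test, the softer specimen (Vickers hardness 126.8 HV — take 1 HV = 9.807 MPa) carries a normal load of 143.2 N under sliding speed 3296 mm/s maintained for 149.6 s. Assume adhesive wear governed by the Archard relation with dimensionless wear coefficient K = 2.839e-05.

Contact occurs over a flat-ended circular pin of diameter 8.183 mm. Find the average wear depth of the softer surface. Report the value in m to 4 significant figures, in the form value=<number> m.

The intermediates appear rounded — all working math keeps full float precision — one final rounding, at four significant figures.
Sliding speed v = 3296 mm/s = 3.296 m/s. Distance L = v·t = 3.296 m/s × 149.6 s = 493.1 m.
Hardness H = 126.8 HV × 9.807 MPa/HV = 1244 MPa = 1.244e+09 Pa.
Pin diameter d = 8.183 mm = 0.008183 m. Contact area A = π·d²/4 = π·(0.008183 m)²/4 = 5.259e-05 m².
Working in SI base units: W = 143.2 N, H = 1.244e+09 Pa, K = 2.839e-05.
By Archard's law, V = K·W·L/H = 2.839e-05 · 143.2 · 493.1 / 1.244e+09 = 1.612e-09 m³.
Mean depth h = V/A = 1.612e-09 / 5.259e-05 = 3.065e-05 m.

value=3.065e-05 m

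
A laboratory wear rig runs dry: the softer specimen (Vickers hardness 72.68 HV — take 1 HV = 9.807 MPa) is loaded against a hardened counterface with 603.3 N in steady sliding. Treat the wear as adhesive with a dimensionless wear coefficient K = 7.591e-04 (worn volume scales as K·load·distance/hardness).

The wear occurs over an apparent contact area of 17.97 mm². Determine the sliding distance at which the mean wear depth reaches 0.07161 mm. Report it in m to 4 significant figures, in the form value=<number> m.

Intermediates are shown rounded, and all working math maintains full float precision, and one final rounding, at four significant figures.
Hardness H = 72.68 HV × 9.807 MPa/HV = 712.8 MPa = 7.128e+08 Pa.
Contact area A = 17.97 mm² = 1.797e-05 m².
Depth limit h_lim = 0.07161 mm = 7.161e-05 m.
Restated in SI base units: W = 603.3 N, H = 7.128e+08 Pa, K = 7.591e-04.
Wearable volume V_lim = h_lim·A = 7.161e-05 · 1.797e-05 = 1.287e-09 m³.
Life L = V_lim·H/(K·W) = 1.287e-09 · 7.128e+08 / (7.591e-04 · 603.3) = 2.003 m.

value=2.003 m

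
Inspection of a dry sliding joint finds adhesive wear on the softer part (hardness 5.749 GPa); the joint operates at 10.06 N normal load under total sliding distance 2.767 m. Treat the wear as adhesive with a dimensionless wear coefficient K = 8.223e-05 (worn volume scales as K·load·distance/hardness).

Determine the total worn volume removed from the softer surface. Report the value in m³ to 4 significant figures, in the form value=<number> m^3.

Each operation maintains exact precision, and quoted intermediates are rounded, and rounded once at the end to four significant figures.
Convert: Hardness H = 5.749 GPa = 5.749e+09 Pa.
Restated in SI base units: W = 10.06 N, H = 5.749e+09 Pa, K = 8.223e-05.
Worn volume V = K·W·L/H = 8.223e-05 · 10.06 · 2.767 / 5.749e+09 = 3.981e-13 m³.

value=3.981e-13 m^3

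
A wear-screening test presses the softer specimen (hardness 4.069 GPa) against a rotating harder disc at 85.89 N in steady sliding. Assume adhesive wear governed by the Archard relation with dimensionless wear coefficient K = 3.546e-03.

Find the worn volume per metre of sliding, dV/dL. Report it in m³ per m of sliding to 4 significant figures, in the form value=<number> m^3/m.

The intermediates are printed rounded — all working math runs at full precision, and one last rounding to 4 significant figures.
Convert: Hardness H = 4.069 GPa = 4.069e+09 Pa.
Restated in SI base units: W = 85.89 N, H = 4.069e+09 Pa, K = 3.546e-03.
The wear rate dV/dL = K·W/H: 3.546e-03 · 85.89 / 4.069e+09 = 7.485e-11 m³/m.

value=7.485e-11 m^3/m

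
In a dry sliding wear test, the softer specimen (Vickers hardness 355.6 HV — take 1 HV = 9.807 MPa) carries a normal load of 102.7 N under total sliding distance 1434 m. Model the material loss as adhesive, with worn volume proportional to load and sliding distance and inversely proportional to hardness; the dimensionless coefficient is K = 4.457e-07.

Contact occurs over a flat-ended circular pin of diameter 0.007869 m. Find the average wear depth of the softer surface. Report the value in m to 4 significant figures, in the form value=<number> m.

value=3.870e-07 m

Printed values are rounded, and each operation keeps full precision — a lone final rounding: four significant digits.
Convert: Hardness H = 355.6 HV × 9.807 MPa/HV = 3487 MPa = 3.487e+09 Pa.
Convert: Contact area A = π·d²/4 = π·(0.007869 m)²/4 = 4.863e-05 m².
Working in SI base units: W = 102.7 N, H = 3.487e+09 Pa, K = 4.457e-07.
Volume removed: V = K·W·L/H = 4.457e-07 · 102.7 · 1434 / 3.487e+09 = 1.882e-11 m³.
Mean wear depth h = V/A = 1.882e-11 / 4.863e-05 = 3.870e-07 m.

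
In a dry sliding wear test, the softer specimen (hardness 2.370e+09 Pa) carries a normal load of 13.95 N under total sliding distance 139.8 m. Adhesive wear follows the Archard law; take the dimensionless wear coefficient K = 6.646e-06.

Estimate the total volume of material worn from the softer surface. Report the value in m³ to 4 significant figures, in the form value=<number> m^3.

value=5.469e-12 m^3

Every step keeps full precision — intermediates are shown rounded, and a single final rounding to four significant digits.
Collected in SI base units: W = 13.95 N, H = 2.370e+09 Pa, K = 6.646e-06.
Archard volume V = K·W·L/H = 6.646e-06 · 13.95 · 139.8 / 2.370e+09 = 5.469e-12 m³.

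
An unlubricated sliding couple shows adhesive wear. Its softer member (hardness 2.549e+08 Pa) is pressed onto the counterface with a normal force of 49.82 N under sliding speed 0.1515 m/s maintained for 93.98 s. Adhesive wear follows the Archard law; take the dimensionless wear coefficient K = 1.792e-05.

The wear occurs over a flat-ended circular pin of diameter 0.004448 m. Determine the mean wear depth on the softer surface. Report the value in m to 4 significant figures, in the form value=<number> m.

The intermediates are shown rounded, and every step carries full precision — one final rounding: 4 significant figures.
Convert: Sliding distance L = v·t = 0.1515 m/s × 93.98 s = 14.24 m.
Convert: Contact area A = π·d²/4 = π·(0.004448 m)²/4 = 1.554e-05 m².
SI base units throughout: W = 49.82 N, H = 2.549e+08 Pa, K = 1.792e-05.
Apply Archard: V = K·W·L/H = 1.792e-05 · 49.82 · 14.24 / 2.549e+08 = 4.987e-11 m³.
Wear depth h = V/A = 4.987e-11 / 1.554e-05 = 3.209e-06 m.

value=3.209e-06 m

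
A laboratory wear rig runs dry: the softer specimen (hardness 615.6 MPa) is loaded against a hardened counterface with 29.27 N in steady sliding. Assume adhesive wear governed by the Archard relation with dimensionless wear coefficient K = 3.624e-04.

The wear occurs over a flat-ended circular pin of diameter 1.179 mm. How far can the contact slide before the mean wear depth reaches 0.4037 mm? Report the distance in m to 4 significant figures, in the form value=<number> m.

Quoted intermediates are rounded; the algebra carries full float precision. Rounded once at the end to 4 significant digits.
Hardness H = 615.6 MPa = 6.156e+08 Pa.
Pin diameter d = 1.179 mm = 0.001179 m. Contact area A = π·d²/4 = π·(0.001179 m)²/4 = 1.092e-06 m².
Depth limit h_lim = 0.4037 mm = 4.037e-04 m.
Collected in SI base units: W = 29.27 N, H = 6.156e+08 Pa, K = 3.624e-04.
At the depth limit, V_lim = h_lim·A = 4.037e-04 · 1.092e-06 = 4.407e-10 m³.
Life L = V_lim·H/(K·W) = 4.407e-10 · 6.156e+08 / (3.624e-04 · 29.27) = 25.58 m.

value=25.58 m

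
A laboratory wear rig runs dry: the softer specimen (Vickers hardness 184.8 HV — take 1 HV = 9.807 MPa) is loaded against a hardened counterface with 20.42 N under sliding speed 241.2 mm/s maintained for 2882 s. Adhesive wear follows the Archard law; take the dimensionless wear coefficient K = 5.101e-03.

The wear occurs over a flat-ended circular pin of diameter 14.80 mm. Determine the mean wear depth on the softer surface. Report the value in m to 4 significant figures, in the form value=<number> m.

Each operation keeps exact precision. Intermediates are printed rounded, and one final rounding, at four significant figures.
Convert: Sliding speed v = 241.2 mm/s = 0.2412 m/s. The distance L = v·t = 0.2412 m/s × 2882 s = 695.1 m.
Convert: Hardness H = 184.8 HV × 9.807 MPa/HV = 1812 MPa = 1.812e+09 Pa.
Convert: Pin diameter d = 14.80 mm = 0.01480 m. Contact area A = π·d²/4 = π·(0.01480 m)²/4 = 1.720e-04 m².
In SI base units, W = 20.42 N, H = 1.812e+09 Pa, K = 5.101e-03.
By Archard's law, V = K·W·L/H = 5.101e-03 · 20.42 · 695.1 / 1.812e+09 = 3.995e-08 m³.
Depth of wear h = V/A = 3.995e-08 / 1.720e-04 = 2.322e-04 m.

value=2.322e-04 m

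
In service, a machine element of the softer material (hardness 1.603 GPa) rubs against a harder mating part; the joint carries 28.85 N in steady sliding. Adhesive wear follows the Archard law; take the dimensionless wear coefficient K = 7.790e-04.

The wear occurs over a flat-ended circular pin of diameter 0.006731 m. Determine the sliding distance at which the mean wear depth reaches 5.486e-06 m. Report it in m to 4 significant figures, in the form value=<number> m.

value=13.92 m

The intermediates are printed rounded, and the algebra carries exact precision — a single final rounding: four significant digits.
Hardness H = 1.603 GPa = 1.603e+09 Pa.
Contact area A = π·d²/4 = π·(0.006731 m)²/4 = 3.558e-05 m².
In SI base units, W = 28.85 N, H = 1.603e+09 Pa, K = 7.790e-04.
Volume at the limit: V_lim = h_lim·A = 5.486e-06 · 3.558e-05 = 1.952e-10 m³.
Sliding life L = V_lim·H/(K·W) = 1.952e-10 · 1.603e+09 / (7.790e-04 · 28.85) = 13.92 m.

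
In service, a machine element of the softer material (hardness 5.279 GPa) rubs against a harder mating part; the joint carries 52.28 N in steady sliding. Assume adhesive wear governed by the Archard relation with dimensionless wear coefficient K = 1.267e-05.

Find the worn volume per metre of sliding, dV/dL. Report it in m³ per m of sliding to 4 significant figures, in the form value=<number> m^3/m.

Intermediate values are displayed rounded, and all arithmetic maintains full float precision. Rounded once at the end, at 4 significant digits.
Convert: Hardness H = 5.279 GPa = 5.279e+09 Pa.
Restated in SI base units: W = 52.28 N, H = 5.279e+09 Pa, K = 1.267e-05.
Wear rate dV/dL = K·W/H (no L dependence): 1.267e-05 · 52.28 / 5.279e+09 = 1.255e-13 m³/m.

value=1.255e-13 m^3/m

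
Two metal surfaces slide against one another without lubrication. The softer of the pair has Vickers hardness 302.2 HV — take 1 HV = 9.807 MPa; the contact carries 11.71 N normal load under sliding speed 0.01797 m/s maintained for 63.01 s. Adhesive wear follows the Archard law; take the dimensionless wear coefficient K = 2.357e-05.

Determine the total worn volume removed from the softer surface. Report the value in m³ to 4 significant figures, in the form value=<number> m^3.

Quoted intermediates are rounded, and the algebra holds exact precision, and rounded just once to four significant figures.
Convert: Distance covered L = v·t = 0.01797 m/s × 63.01 s = 1.132 m.
Convert: Hardness H = 302.2 HV × 9.807 MPa/HV = 2964 MPa = 2.964e+09 Pa.
SI base units throughout: W = 11.71 N, H = 2.964e+09 Pa, K = 2.357e-05.
Archard relation: V = K·W·L/H = 2.357e-05 · 11.71 · 1.132 / 2.964e+09 = 1.054e-13 m³.

value=1.054e-13 m^3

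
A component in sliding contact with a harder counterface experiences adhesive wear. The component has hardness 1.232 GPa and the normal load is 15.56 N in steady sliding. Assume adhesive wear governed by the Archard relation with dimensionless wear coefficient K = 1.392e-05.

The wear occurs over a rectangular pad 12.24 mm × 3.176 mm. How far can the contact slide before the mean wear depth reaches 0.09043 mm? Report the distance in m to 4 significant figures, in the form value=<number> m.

Each operation runs at full precision, and the intermediates are shown rounded. Rounded just once to 4 significant figures.
Hardness H = 1.232 GPa = 1.232e+09 Pa.
Pad sides 12.24 mm × 3.176 mm = 0.01224 m × 0.003176 m. Contact area A = 0.01224 m × 0.003176 m = 3.887e-05 m².
Depth limit h_lim = 0.09043 mm = 9.043e-05 m.
Working in SI base units: W = 15.56 N, H = 1.232e+09 Pa, K = 1.392e-05.
Wearable volume V_lim = h_lim·A = 9.043e-05 · 3.887e-05 = 3.515e-09 m³.
Sliding life L = V_lim·H/(K·W) = 3.515e-09 · 1.232e+09 / (1.392e-05 · 15.56) = 2.000e+04 m.

value=2.000e+04 m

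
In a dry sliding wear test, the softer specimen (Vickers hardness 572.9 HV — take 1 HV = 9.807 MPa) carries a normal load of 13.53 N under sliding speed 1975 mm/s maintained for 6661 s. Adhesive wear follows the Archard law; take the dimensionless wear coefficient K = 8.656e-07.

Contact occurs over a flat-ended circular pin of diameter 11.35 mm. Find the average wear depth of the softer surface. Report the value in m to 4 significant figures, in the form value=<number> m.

All arithmetic keeps exact precision; printed values are rounded. Rounded once at the end, at 4 significant digits.
Convert: Sliding speed v = 1975 mm/s = 1.975 m/s. Distance L = v·t = 1.975 m/s × 6661 s = 1.316e+04 m.
Convert: Hardness H = 572.9 HV × 9.807 MPa/HV = 5618 MPa = 5.618e+09 Pa.
Convert: Pin diameter d = 11.35 mm = 0.01135 m. Contact area A = π·d²/4 = π·(0.01135 m)²/4 = 1.012e-04 m².
Collected in SI base units: W = 13.53 N, H = 5.618e+09 Pa, K = 8.656e-07.
Volume removed: V = K·W·L/H = 8.656e-07 · 13.53 · 1.316e+04 / 5.618e+09 = 2.742e-11 m³.
Average depth h = V/A = 2.742e-11 / 1.012e-04 = 2.710e-07 m.

value=2.710e-07 m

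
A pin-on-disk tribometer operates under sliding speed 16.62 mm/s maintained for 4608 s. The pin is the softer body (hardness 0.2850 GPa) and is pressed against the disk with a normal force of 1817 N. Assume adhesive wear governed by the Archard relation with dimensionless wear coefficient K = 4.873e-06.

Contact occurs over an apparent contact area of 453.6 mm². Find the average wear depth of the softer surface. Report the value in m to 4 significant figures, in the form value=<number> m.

All working math holds full precision — intermediates are displayed rounded — a single final rounding, at four significant figures.
Convert: Sliding speed v = 16.62 mm/s = 0.01662 m/s. Path length L = v·t = 0.01662 m/s × 4608 s = 76.58 m.
Convert: Hardness H = 0.2850 GPa = 2.850e+08 Pa.
Convert: Contact area A = 453.6 mm² = 4.536e-04 m².
In SI base units, W = 1817 N, H = 2.850e+08 Pa, K = 4.873e-06.
Wear volume V = K·W·L/H = 4.873e-06 · 1817 · 76.58 / 2.850e+08 = 2.379e-09 m³.
Mean wear depth h = V/A = 2.379e-09 / 4.536e-04 = 5.245e-06 m.

value=5.245e-06 m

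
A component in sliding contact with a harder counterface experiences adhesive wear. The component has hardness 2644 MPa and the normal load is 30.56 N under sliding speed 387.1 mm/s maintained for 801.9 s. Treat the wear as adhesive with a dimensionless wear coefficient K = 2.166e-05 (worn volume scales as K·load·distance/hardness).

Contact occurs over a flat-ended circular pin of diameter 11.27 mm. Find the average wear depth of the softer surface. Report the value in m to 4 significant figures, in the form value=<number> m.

value=7.790e-07 m

Displayed values are rounded; all arithmetic maintains exact precision, and rounded once at the end: four significant figures.
Sliding speed v = 387.1 mm/s = 0.3871 m/s. Distance L = v·t = 0.3871 m/s × 801.9 s = 310.4 m.
Hardness H = 2644 MPa = 2.644e+09 Pa.
Pin diameter d = 11.27 mm = 0.01127 m. Contact area A = π·d²/4 = π·(0.01127 m)²/4 = 9.976e-05 m².
In SI base units, W = 30.56 N, H = 2.644e+09 Pa, K = 2.166e-05.
Archard volume V = K·W·L/H = 2.166e-05 · 30.56 · 310.4 / 2.644e+09 = 7.771e-11 m³.
Average depth h = V/A = 7.771e-11 / 9.976e-05 = 7.790e-07 m.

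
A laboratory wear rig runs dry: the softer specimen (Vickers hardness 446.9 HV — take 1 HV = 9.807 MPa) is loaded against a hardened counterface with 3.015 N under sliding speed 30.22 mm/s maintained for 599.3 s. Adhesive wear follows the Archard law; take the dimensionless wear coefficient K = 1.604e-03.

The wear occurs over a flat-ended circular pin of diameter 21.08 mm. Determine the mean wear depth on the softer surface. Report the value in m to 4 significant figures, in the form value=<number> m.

value=5.726e-08 m

Every step maintains full float precision — the intermediates are shown rounded, and rounded just once to 4 significant digits.
Convert: Sliding speed v = 30.22 mm/s = 0.03022 m/s. Path length L = v·t = 0.03022 m/s × 599.3 s = 18.11 m.
Convert: Hardness H = 446.9 HV × 9.807 MPa/HV = 4383 MPa = 4.383e+09 Pa.
Convert: Pin diameter d = 21.08 mm = 0.02108 m. Contact area A = π·d²/4 = π·(0.02108 m)²/4 = 3.490e-04 m².
Working in SI base units: W = 3.015 N, H = 4.383e+09 Pa, K = 1.604e-03.
Wear volume V = K·W·L/H = 1.604e-03 · 3.015 · 18.11 / 4.383e+09 = 1.998e-11 m³.
Depth h = V/A = 1.998e-11 / 3.490e-04 = 5.726e-08 m.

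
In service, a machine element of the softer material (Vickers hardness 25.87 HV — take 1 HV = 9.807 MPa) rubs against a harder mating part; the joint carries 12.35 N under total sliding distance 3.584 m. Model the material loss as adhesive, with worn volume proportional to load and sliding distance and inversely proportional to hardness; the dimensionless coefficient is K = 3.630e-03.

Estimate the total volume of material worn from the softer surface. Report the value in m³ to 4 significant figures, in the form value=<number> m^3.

The algebra maintains full precision. Intermediates are shown rounded, and one final rounding to four significant figures.
Hardness H = 25.87 HV × 9.807 MPa/HV = 253.7 MPa = 2.537e+08 Pa.
Expressed in SI base units: W = 12.35 N, H = 2.537e+08 Pa, K = 3.630e-03.
Volume removed: V = K·W·L/H = 3.630e-03 · 12.35 · 3.584 / 2.537e+08 = 6.333e-10 m³.

value=6.333e-10 m^3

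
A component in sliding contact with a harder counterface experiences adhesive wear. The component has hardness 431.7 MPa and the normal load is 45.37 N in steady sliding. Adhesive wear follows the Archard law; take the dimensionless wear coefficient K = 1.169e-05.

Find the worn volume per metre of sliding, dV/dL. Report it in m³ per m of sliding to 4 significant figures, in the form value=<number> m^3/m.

value=1.229e-12 m^3/m

The computation keeps exact precision, and printed values are rounded — rounded once at the end: four significant digits.
Hardness H = 431.7 MPa = 4.317e+08 Pa.
Working in SI base units: W = 45.37 N, H = 4.317e+08 Pa, K = 1.169e-05.
Wear rate dV/dL = K·W/H (independent of L): 1.169e-05 · 45.37 / 4.317e+08 = 1.229e-12 m³/m.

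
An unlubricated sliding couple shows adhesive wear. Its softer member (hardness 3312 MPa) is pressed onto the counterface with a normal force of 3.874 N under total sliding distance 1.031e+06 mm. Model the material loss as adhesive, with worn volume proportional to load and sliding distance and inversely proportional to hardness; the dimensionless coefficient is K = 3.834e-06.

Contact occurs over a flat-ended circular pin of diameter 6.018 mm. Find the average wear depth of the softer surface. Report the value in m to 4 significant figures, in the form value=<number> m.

value=1.625e-07 m

Shown intermediates are rounded, and all working math runs at exact precision — a single final rounding, at 4 significant figures.
Convert: Path length L = 1.031e+06 mm = 1031 m.
Convert: Hardness H = 3312 MPa = 3.312e+09 Pa.
Convert: Pin diameter d = 6.018 mm = 0.006018 m. Contact area A = π·d²/4 = π·(0.006018 m)²/4 = 2.844e-05 m².
Restated in SI base units: W = 3.874 N, H = 3.312e+09 Pa, K = 3.834e-06.
Wear volume V = K·W·L/H = 3.834e-06 · 3.874 · 1031 / 3.312e+09 = 4.624e-12 m³.
Wear depth h = V/A = 4.624e-12 / 2.844e-05 = 1.625e-07 m.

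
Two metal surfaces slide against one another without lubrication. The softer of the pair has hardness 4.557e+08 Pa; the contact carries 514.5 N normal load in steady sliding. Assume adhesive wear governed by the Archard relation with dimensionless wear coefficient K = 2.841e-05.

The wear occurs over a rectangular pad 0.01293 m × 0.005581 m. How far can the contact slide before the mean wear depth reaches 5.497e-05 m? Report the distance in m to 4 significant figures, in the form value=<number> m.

value=123.7 m

Every step runs at full float precision, and intermediate values appear rounded. Rounded just once to four significant digits.
Contact area A = 0.01293 m × 0.005581 m = 7.216e-05 m².
In SI base units: W = 514.5 N, H = 4.557e+08 Pa, K = 2.841e-05.
Wearable volume V_lim = h_lim·A = 5.497e-05 · 7.216e-05 = 3.967e-09 m³.
So the life L = V_lim·H/(K·W) = 3.967e-09 · 4.557e+08 / (2.841e-05 · 514.5) = 123.7 m.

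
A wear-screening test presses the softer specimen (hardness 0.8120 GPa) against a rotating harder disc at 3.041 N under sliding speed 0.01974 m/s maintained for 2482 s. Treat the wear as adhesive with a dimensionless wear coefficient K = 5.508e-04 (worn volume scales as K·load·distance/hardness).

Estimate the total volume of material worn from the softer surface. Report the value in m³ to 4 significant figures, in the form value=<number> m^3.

The algebra maintains full float precision; printed values are rounded, and a single final rounding: 4 significant digits.
Path length L = v·t = 0.01974 m/s × 2482 s = 48.99 m.
Hardness H = 0.8120 GPa = 8.120e+08 Pa.
Restated in SI base units: W = 3.041 N, H = 8.120e+08 Pa, K = 5.508e-04.
Archard relation: V = K·W·L/H = 5.508e-04 · 3.041 · 48.99 / 8.120e+08 = 1.011e-10 m³.

value=1.011e-10 m^3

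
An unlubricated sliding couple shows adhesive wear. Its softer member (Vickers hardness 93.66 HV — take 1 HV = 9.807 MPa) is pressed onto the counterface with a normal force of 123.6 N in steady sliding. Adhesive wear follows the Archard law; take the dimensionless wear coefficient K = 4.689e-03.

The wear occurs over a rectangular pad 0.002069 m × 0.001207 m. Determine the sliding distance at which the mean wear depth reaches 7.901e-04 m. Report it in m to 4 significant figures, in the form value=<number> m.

Intermediates appear rounded. The algebra runs at full float precision; rounded just once, at 4 significant digits.
Hardness H = 93.66 HV × 9.807 MPa/HV = 918.5 MPa = 9.185e+08 Pa.
Contact area A = 0.002069 m × 0.001207 m = 2.497e-06 m².
Working in SI base units: W = 123.6 N, H = 9.185e+08 Pa, K = 4.689e-03.
Limit volume V_lim = h_lim·A = 7.901e-04 · 2.497e-06 = 1.973e-09 m³.
Sliding life L = V_lim·H/(K·W) = 1.973e-09 · 9.185e+08 / (4.689e-03 · 123.6) = 3.127 m.

value=3.127 m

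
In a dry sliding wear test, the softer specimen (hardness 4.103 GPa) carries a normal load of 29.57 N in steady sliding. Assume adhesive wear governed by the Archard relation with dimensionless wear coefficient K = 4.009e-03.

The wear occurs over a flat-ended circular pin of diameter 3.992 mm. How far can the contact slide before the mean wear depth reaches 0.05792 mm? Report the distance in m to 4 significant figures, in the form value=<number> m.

value=25.09 m

All arithmetic carries full float precision — displayed values are rounded. Rounded once at the end: 4 significant digits.
Hardness H = 4.103 GPa = 4.103e+09 Pa.
Pin diameter d = 3.992 mm = 0.003992 m. Contact area A = π·d²/4 = π·(0.003992 m)²/4 = 1.252e-05 m².
Depth limit h_lim = 0.05792 mm = 5.792e-05 m.
Restated in SI base units: W = 29.57 N, H = 4.103e+09 Pa, K = 4.009e-03.
Permissible volume V_lim = h_lim·A = 5.792e-05 · 1.252e-05 = 7.249e-10 m³.
Life L = V_lim·H/(K·W) = 7.249e-10 · 4.103e+09 / (4.009e-03 · 29.57) = 25.09 m.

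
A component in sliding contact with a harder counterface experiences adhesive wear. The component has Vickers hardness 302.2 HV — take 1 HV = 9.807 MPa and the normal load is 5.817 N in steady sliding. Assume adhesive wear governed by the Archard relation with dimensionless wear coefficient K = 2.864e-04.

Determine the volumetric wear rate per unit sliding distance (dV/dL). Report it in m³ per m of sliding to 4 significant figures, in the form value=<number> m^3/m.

value=5.621e-13 m^3/m

The intermediates are shown rounded — each operation runs at exact precision, and one last rounding: four significant digits.
Convert: Hardness H = 302.2 HV × 9.807 MPa/HV = 2964 MPa = 2.964e+09 Pa.
Working in SI base units: W = 5.817 N, H = 2.964e+09 Pa, K = 2.864e-04.
Sliding wear rate dV/dL = K·W/H — distance-free: 2.864e-04 · 5.817 / 2.964e+09 = 5.621e-13 m³/m.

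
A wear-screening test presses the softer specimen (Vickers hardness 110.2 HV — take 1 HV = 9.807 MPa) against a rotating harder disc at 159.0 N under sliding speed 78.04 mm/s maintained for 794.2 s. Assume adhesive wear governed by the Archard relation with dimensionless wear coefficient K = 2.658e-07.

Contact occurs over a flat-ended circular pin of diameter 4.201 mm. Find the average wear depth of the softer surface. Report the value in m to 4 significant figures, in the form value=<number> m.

value=1.749e-07 m

Each operation keeps exact precision; displayed values are rounded — a single final rounding: 4 significant figures.
Convert: Sliding speed v = 78.04 mm/s = 0.07804 m/s. Distance covered L = v·t = 0.07804 m/s × 794.2 s = 61.98 m.
Convert: Hardness H = 110.2 HV × 9.807 MPa/HV = 1081 MPa = 1.081e+09 Pa.
Convert: Pin diameter d = 4.201 mm = 0.004201 m. Contact area A = π·d²/4 = π·(0.004201 m)²/4 = 1.386e-05 m².
Expressed in SI base units: W = 159.0 N, H = 1.081e+09 Pa, K = 2.658e-07.
Archard volume V = K·W·L/H = 2.658e-07 · 159.0 · 61.98 / 1.081e+09 = 2.424e-12 m³.
Average depth h = V/A = 2.424e-12 / 1.386e-05 = 1.749e-07 m.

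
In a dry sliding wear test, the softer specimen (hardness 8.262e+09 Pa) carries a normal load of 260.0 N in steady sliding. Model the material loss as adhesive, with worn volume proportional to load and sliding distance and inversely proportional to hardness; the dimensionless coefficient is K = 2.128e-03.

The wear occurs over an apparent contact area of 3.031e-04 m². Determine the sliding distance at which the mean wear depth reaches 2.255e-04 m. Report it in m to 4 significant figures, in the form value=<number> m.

value=1021 m

The algebra runs at full float precision — the intermediates are printed rounded — a single final rounding to 4 significant digits.
Restated in SI base units: W = 260.0 N, H = 8.262e+09 Pa, K = 2.128e-03.
At the depth limit, V_lim = h_lim·A = 2.255e-04 · 3.031e-04 = 6.835e-08 m³.
Sliding life L = V_lim·H/(K·W) = 6.835e-08 · 8.262e+09 / (2.128e-03 · 260.0) = 1021 m.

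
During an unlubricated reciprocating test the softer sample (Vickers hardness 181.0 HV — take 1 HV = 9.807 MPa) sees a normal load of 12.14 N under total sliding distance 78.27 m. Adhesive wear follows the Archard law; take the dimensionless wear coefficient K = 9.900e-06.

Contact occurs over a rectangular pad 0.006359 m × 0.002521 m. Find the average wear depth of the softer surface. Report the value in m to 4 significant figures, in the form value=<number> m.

value=3.306e-07 m

Every step keeps full float precision; printed values are rounded. Rounded just once, at 4 significant figures.
Convert: Hardness H = 181.0 HV × 9.807 MPa/HV = 1775 MPa = 1.775e+09 Pa.
Convert: Contact area A = 0.006359 m × 0.002521 m = 1.603e-05 m².
Collected in SI base units: W = 12.14 N, H = 1.775e+09 Pa, K = 9.900e-06.
Apply Archard: V = K·W·L/H = 9.900e-06 · 12.14 · 78.27 / 1.775e+09 = 5.299e-12 m³.
Mean depth h = V/A = 5.299e-12 / 1.603e-05 = 3.306e-07 m.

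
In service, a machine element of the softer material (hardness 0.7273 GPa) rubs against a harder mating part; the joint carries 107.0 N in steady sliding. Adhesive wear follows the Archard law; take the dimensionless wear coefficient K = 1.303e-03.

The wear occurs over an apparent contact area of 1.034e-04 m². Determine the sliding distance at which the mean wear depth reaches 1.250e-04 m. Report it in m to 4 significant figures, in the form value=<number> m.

value=67.42 m

The algebra maintains exact precision, and intermediate values are printed rounded — rounded once at the end, at 4 significant figures.
Convert: Hardness H = 0.7273 GPa = 7.273e+08 Pa.
In SI base units: W = 107.0 N, H = 7.273e+08 Pa, K = 1.303e-03.
At the depth limit, V_lim = h_lim·A = 1.250e-04 · 1.034e-04 = 1.293e-08 m³.
Sliding life L = V_lim·H/(K·W) = 1.293e-08 · 7.273e+08 / (1.303e-03 · 107.0) = 67.42 m.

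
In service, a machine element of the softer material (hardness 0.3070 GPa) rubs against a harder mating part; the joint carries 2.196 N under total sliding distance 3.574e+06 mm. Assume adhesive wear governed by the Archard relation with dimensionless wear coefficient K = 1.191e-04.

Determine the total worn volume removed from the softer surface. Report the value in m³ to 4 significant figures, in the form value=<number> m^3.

value=3.045e-09 m^3

Intermediate values are shown rounded; each operation carries full float precision — a lone final rounding, at 4 significant digits.
Path length L = 3.574e+06 mm = 3574 m.
Hardness H = 0.3070 GPa = 3.070e+08 Pa.
Expressed in SI base units: W = 2.196 N, H = 3.070e+08 Pa, K = 1.191e-04.
Volume removed: V = K·W·L/H = 1.191e-04 · 2.196 · 3574 / 3.070e+08 = 3.045e-09 m³.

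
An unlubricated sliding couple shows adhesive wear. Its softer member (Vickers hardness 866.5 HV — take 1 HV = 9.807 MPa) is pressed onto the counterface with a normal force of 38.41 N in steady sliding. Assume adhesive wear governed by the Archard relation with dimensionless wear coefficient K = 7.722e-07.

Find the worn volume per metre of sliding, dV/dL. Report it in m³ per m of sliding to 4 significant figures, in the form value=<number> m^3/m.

value=3.490e-15 m^3/m

Every step carries exact precision, and intermediate values appear rounded — a single final rounding to 4 significant figures.
Hardness H = 866.5 HV × 9.807 MPa/HV = 8498 MPa = 8.498e+09 Pa.
Expressed in SI base units: W = 38.41 N, H = 8.498e+09 Pa, K = 7.722e-07.
Rate of wear dV/dL = K·W/H — distance-free: 7.722e-07 · 38.41 / 8.498e+09 = 3.490e-15 m³/m.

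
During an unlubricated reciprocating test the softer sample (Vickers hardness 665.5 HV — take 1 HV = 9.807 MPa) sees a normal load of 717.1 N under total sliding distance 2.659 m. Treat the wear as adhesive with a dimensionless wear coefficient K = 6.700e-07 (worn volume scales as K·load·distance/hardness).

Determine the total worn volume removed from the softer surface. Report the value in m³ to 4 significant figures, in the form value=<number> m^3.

The algebra keeps exact precision — intermediate values are shown rounded; a lone final rounding to four significant digits.
Convert: Hardness H = 665.5 HV × 9.807 MPa/HV = 6527 MPa = 6.527e+09 Pa.
Expressed in SI base units: W = 717.1 N, H = 6.527e+09 Pa, K = 6.700e-07.
The Archard volume V = K·W·L/H = 6.700e-07 · 717.1 · 2.659 / 6.527e+09 = 1.957e-13 m³.

value=1.957e-13 m^3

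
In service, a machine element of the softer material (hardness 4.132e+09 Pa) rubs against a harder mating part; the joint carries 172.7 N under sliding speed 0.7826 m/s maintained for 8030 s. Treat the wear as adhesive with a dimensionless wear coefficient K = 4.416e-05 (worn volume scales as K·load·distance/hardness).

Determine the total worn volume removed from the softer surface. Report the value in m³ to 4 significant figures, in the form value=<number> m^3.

value=1.160e-08 m^3

Intermediates appear rounded — every step keeps full precision; one final rounding: four significant figures.
Distance covered L = v·t = 0.7826 m/s × 8030 s = 6284 m.
Restated in SI base units: W = 172.7 N, H = 4.132e+09 Pa, K = 4.416e-05.
Archard volume V = K·W·L/H = 4.416e-05 · 172.7 · 6284 / 4.132e+09 = 1.160e-08 m³.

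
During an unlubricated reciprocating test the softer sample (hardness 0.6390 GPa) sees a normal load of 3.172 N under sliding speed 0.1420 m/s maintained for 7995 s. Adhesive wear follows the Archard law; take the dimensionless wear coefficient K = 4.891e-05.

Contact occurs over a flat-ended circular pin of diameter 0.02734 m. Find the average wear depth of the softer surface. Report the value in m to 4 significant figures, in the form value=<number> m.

value=4.695e-07 m

All arithmetic maintains full float precision, and the intermediates are displayed rounded, and rounded once at the end to four significant figures.
Convert: Sliding distance L = v·t = 0.1420 m/s × 7995 s = 1135 m.
Convert: Hardness H = 0.6390 GPa = 6.390e+08 Pa.
Convert: Contact area A = π·d²/4 = π·(0.02734 m)²/4 = 5.871e-04 m².
Collected in SI base units: W = 3.172 N, H = 6.390e+08 Pa, K = 4.891e-05.
Apply Archard: V = K·W·L/H = 4.891e-05 · 3.172 · 1135 / 6.390e+08 = 2.756e-10 m³.
Mean wear depth h = V/A = 2.756e-10 / 5.871e-04 = 4.695e-07 m.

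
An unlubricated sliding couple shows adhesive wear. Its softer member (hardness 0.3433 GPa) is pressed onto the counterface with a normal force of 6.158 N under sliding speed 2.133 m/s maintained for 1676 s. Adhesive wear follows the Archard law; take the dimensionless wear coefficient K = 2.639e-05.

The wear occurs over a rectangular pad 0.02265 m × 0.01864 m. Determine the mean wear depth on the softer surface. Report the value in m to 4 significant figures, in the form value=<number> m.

value=4.008e-06 m

The intermediates appear rounded — the algebra keeps full float precision, and one final rounding, at 4 significant digits.
Total distance L = v·t = 2.133 m/s × 1676 s = 3575 m.
Hardness H = 0.3433 GPa = 3.433e+08 Pa.
Contact area A = 0.02265 m × 0.01864 m = 4.222e-04 m².
Collected in SI base units: W = 6.158 N, H = 3.433e+08 Pa, K = 2.639e-05.
Worn volume V = K·W·L/H = 2.639e-05 · 6.158 · 3575 / 3.433e+08 = 1.692e-09 m³.
Mean wear depth h = V/A = 1.692e-09 / 4.222e-04 = 4.008e-06 m.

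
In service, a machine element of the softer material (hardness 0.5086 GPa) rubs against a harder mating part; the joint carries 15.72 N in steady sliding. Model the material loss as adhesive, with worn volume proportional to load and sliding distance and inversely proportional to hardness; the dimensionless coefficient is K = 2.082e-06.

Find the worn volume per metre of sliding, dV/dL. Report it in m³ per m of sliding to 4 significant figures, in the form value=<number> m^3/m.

value=6.435e-14 m^3/m

Intermediate values are shown rounded; all working math holds full precision. Rounded just once: 4 significant figures.
Hardness H = 0.5086 GPa = 5.086e+08 Pa.
In SI base units: W = 15.72 N, H = 5.086e+08 Pa, K = 2.082e-06.
Sliding wear rate dV/dL = K·W/H, so: 2.082e-06 · 15.72 / 5.086e+08 = 6.435e-14 m³/m.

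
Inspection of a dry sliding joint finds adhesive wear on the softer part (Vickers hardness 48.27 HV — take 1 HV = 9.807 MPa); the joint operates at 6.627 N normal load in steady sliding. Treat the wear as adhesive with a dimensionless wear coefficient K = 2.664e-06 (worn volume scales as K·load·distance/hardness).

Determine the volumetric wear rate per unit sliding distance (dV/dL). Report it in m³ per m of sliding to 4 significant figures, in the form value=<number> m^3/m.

Intermediate values appear rounded, and the algebra runs at full float precision; rounded just once: 4 significant digits.
Hardness H = 48.27 HV × 9.807 MPa/HV = 473.4 MPa = 4.734e+08 Pa.
Working in SI base units: W = 6.627 N, H = 4.734e+08 Pa, K = 2.664e-06.
Volumetric rate dV/dL = K·W/H, so: 2.664e-06 · 6.627 / 4.734e+08 = 3.729e-14 m³/m.

value=3.729e-14 m^3/m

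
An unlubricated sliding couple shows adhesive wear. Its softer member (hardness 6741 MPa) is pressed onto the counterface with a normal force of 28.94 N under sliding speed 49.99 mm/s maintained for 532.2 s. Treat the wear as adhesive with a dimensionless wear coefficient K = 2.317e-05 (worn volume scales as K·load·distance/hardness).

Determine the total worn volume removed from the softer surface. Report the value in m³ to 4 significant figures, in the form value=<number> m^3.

value=2.646e-12 m^3

The computation carries exact precision, and printed values are rounded. Rounded just once to 4 significant figures.
Sliding speed v = 49.99 mm/s = 0.04999 m/s. Distance covered L = v·t = 0.04999 m/s × 532.2 s = 26.60 m.
Hardness H = 6741 MPa = 6.741e+09 Pa.
Working in SI base units: W = 28.94 N, H = 6.741e+09 Pa, K = 2.317e-05.
Volume removed: V = K·W·L/H = 2.317e-05 · 28.94 · 26.60 / 6.741e+09 = 2.646e-12 m³.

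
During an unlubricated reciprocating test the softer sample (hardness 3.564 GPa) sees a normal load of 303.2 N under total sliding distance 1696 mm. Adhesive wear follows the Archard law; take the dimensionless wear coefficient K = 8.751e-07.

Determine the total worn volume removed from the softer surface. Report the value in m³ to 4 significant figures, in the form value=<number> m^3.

Printed values are rounded; each operation keeps full float precision, and one final rounding, at 4 significant digits.
The distance L = 1696 mm = 1.696 m.
Hardness H = 3.564 GPa = 3.564e+09 Pa.
Restated in SI base units: W = 303.2 N, H = 3.564e+09 Pa, K = 8.751e-07.
Archard relation: V = K·W·L/H = 8.751e-07 · 303.2 · 1.696 / 3.564e+09 = 1.263e-13 m³.

value=1.263e-13 m^3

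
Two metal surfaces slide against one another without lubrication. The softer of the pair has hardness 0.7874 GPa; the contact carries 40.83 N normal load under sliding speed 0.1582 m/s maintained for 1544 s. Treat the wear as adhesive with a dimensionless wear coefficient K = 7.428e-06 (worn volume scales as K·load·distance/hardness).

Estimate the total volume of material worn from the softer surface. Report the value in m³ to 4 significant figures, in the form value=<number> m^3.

value=9.408e-11 m^3

Intermediates are printed rounded — the computation maintains full float precision, and rounded once at the end: four significant digits.
Total distance L = v·t = 0.1582 m/s × 1544 s = 244.3 m.
Hardness H = 0.7874 GPa = 7.874e+08 Pa.
In SI base units, W = 40.83 N, H = 7.874e+08 Pa, K = 7.428e-06.
Volume removed: V = K·W·L/H = 7.428e-06 · 40.83 · 244.3 / 7.874e+08 = 9.408e-11 m³.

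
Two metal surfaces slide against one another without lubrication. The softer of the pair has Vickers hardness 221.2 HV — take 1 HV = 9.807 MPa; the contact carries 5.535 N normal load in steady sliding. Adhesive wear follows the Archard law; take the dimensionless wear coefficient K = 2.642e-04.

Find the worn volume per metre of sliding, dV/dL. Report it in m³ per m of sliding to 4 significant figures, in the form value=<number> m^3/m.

The intermediates are printed rounded; the computation carries exact precision; one final rounding, at 4 significant digits.
Hardness H = 221.2 HV × 9.807 MPa/HV = 2169 MPa = 2.169e+09 Pa.
In SI base units: W = 5.535 N, H = 2.169e+09 Pa, K = 2.642e-04.
The wear rate dV/dL = K·W/H — distance-free: 2.642e-04 · 5.535 / 2.169e+09 = 6.741e-13 m³/m.

value=6.741e-13 m^3/m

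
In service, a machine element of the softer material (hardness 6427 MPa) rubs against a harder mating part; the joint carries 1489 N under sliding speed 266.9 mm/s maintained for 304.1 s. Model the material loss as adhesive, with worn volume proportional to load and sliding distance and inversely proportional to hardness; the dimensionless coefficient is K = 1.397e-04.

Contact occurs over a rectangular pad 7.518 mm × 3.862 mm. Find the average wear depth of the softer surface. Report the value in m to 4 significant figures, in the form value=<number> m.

value=9.048e-05 m

Shown intermediates are rounded — every step carries full precision; a single final rounding, at 4 significant figures.
Sliding speed v = 266.9 mm/s = 0.2669 m/s. Distance covered L = v·t = 0.2669 m/s × 304.1 s = 81.16 m.
Hardness H = 6427 MPa = 6.427e+09 Pa.
Pad sides 7.518 mm × 3.862 mm = 0.007518 m × 0.003862 m. Contact area A = 0.007518 m × 0.003862 m = 2.903e-05 m².
Collected in SI base units: W = 1489 N, H = 6.427e+09 Pa, K = 1.397e-04.
Archard relation: V = K·W·L/H = 1.397e-04 · 1489 · 81.16 / 6.427e+09 = 2.627e-09 m³.
Mean depth h = V/A = 2.627e-09 / 2.903e-05 = 9.048e-05 m.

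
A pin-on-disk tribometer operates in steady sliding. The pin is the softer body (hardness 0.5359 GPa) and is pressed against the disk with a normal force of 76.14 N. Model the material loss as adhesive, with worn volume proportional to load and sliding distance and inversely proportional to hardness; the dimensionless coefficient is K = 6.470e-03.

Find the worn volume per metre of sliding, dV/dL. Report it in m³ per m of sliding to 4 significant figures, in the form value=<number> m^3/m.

value=9.192e-10 m^3/m

Displayed values are rounded; each operation carries exact precision — a single final rounding to 4 significant digits.
Hardness H = 0.5359 GPa = 5.359e+08 Pa.
In SI base units: W = 76.14 N, H = 5.359e+08 Pa, K = 6.470e-03.
Wear rate dV/dL = K·W/H: 6.470e-03 · 76.14 / 5.359e+08 = 9.192e-10 m³/m.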